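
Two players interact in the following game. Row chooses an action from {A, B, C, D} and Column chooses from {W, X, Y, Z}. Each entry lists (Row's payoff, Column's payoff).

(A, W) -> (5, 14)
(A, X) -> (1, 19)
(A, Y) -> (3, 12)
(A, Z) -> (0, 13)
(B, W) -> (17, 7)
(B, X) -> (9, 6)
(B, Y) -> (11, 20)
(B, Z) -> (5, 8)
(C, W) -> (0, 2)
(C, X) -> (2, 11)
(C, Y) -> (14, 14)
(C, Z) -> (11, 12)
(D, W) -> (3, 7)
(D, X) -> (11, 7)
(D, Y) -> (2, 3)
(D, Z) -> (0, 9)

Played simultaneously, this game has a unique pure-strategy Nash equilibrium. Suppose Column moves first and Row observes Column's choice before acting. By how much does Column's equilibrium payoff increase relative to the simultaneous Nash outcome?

0

Row best-responds to each possible Column move:
- W → Row plays B (best of 5, 17, 0, 3); Column gets 7.
- X → Row plays D (best of 1, 9, 2, 11); Column gets 7.
- Y → Row plays C (best of 3, 11, 14, 2); Column gets 14.
- Z → Row plays C (best of 0, 5, 11, 0); Column gets 12.
Column's induced payoffs are 7, 7, 14, 12, so Column commits to Y. Subgame-perfect outcome: (C, Y) with payoffs (14, 14).
Now find the simultaneous Nash equilibrium.
Row's best replies: W→B; X→D; Y→C; Z→C.
Column's best replies: A→X; B→Y; C→Y; D→Z.
Only (C, Y) has each player best-responding; Nash payoffs (14, 14).
Column's commitment gain: 14 − 14 = 0.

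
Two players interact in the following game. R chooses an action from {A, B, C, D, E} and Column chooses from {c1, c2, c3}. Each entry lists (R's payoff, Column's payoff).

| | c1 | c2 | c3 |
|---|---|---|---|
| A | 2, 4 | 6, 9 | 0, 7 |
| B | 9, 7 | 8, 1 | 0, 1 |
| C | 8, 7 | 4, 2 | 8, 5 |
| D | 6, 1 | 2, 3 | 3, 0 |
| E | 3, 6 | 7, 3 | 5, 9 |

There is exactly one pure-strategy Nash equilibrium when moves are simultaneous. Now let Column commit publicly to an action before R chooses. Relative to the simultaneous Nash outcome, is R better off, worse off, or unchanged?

Work backward from R's decision.
- c1: BR = B, leader payoff 7.
- c2: BR = B, leader payoff 1.
- c3: BR = C, leader payoff 5.
Maximizing over 7, 1, 5, Column chooses c1. Subgame-perfect outcome: (B, c1) with payoffs (9, 7).
For the simultaneous game, intersect best replies.
R's best replies: c1→B; c2→B; c3→C.
Column's best replies: A→c2; B→c1; C→c1; D→c2; E→c3.
Only (B, c1) has each player best-responding; Nash payoffs (9, 7).
R earns 9 sequentially versus 9 at the Nash outcome: unchanged.

unchanged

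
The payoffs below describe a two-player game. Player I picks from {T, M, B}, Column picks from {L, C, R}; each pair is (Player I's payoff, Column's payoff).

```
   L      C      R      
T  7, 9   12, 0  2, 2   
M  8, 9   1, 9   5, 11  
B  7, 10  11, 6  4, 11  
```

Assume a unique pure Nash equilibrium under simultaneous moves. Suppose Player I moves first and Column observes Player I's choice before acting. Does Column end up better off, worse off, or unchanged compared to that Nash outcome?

Backward induction with Player I moving first.
- T: Column compares 9, 0, 2 and picks L; Player I would get 7.
- M: Column compares 9, 9, 11 and picks R; Player I would get 5.
- B: Column compares 10, 6, 11 and picks R; Player I would get 4.
Maximizing over 7, 5, 4, Player I chooses T. Subgame-perfect outcome: (T, L) with payoffs (7, 9).
Now find the simultaneous Nash equilibrium.
Player I's best replies: L→M; C→T; R→M.
Column's best replies: T→L; M→R; B→R.
The unique mutual best reply is (M, R), giving (5, 11).
Column earns 9 sequentially versus 11 at the Nash outcome: worse off.

worse off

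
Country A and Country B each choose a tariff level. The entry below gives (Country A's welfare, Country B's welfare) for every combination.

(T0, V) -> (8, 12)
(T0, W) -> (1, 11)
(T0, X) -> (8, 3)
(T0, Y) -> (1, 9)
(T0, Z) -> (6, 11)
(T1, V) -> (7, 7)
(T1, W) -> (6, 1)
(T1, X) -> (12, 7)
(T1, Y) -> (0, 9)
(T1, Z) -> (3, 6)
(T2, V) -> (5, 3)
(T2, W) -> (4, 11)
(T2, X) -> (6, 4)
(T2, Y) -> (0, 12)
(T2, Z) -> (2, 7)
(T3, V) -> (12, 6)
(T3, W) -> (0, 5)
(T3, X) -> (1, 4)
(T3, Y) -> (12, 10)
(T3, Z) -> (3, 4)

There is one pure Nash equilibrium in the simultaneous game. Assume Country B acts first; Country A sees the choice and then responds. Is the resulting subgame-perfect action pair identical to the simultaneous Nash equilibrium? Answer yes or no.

no

Work backward from Country A's decision.
- V: Country A compares 8, 7, 5, 12 and picks T3; Country B would get 6.
- W: Country A compares 1, 6, 4, 0 and picks T1; Country B would get 1.
- X: Country A compares 8, 12, 6, 1 and picks T1; Country B would get 7.
- Y: Country A compares 1, 0, 0, 12 and picks T3; Country B would get 10.
- Z: Country A compares 6, 3, 2, 3 and picks T0; Country B would get 11.
Country B's induced payoffs are 6, 1, 7, 10, 11, so Country B commits to Z. Subgame-perfect outcome: (T0, Z) with payoffs (6, 11).
Now find the simultaneous Nash equilibrium.
Country A's best replies: V→T3; W→T1; X→T1; Y→T3; Z→T0.
Country B's best replies: T0→V; T1→Y; T2→Y; T3→Y.
Only (T3, Y) has each player best-responding; Nash payoffs (12, 10).
Sequential outcome (T0, Z) differs from the Nash profile (T3, Y).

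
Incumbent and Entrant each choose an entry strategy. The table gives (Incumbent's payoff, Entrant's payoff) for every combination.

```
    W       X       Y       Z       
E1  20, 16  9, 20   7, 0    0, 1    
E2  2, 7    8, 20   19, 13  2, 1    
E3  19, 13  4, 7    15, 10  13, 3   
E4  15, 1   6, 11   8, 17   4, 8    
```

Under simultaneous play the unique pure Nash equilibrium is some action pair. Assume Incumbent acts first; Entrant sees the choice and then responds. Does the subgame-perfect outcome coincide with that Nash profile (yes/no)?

no

Work backward from Entrant's decision.
- E1: Entrant compares 16, 20, 0, 1 and picks X; Incumbent would get 9.
- E2: Entrant compares 7, 20, 13, 1 and picks X; Incumbent would get 8.
- E3: Entrant compares 13, 7, 10, 3 and picks W; Incumbent would get 19.
- E4: Entrant compares 1, 11, 17, 8 and picks Y; Incumbent would get 8.
Among 9, 8, 19, 8, the best is 19 at E3. Subgame-perfect outcome: (E3, W) with payoffs (19, 13).
For the simultaneous game, intersect best replies.
Incumbent's best replies: W→E1; X→E1; Y→E2; Z→E3.
Entrant's best replies: E1→X; E2→X; E3→W; E4→Y.
Only (E1, X) has each player best-responding; Nash payoffs (9, 20).
Sequential outcome (E3, W) differs from the Nash profile (E1, X).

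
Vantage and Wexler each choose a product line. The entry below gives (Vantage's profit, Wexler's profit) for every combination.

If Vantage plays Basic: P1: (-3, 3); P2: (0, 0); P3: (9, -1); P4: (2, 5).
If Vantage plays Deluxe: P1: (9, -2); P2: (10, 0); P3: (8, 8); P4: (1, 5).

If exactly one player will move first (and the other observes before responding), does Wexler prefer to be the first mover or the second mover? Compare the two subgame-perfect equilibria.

second

If Vantage leads: Wexler's best replies are Basic→P4, Deluxe→P3; Vantage's induced payoffs 2, 8; outcome (Deluxe, P3), payoffs (8, 8).
If Wexler leads: Vantage's best replies are P1→Deluxe, P2→Deluxe, P3→Basic, P4→Basic; Wexler's induced payoffs -2, 0, -1, 5; outcome (Basic, P4), payoffs (2, 5).
Wexler gets 5 moving first and 8 moving second, so Wexler prefers to move second.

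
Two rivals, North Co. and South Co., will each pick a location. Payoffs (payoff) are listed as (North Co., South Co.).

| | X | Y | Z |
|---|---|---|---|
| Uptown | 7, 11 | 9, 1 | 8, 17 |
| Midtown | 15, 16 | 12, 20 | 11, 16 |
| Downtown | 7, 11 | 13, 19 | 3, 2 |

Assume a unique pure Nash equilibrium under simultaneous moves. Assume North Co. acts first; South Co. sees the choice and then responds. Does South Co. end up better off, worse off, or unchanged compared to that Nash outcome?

Work backward from South Co.'s decision.
- Uptown: South Co. compares 11, 1, 17 and picks Z; North Co. would get 8.
- Midtown: South Co. compares 16, 20, 16 and picks Y; North Co. would get 12.
- Downtown: South Co. compares 11, 19, 2 and picks Y; North Co. would get 13.
North Co.'s induced payoffs are 8, 12, 13, so North Co. commits to Downtown. Subgame-perfect outcome: (Downtown, Y) with payoffs (13, 19).
Under simultaneous play:
North Co.'s best replies: X→Midtown; Y→Downtown; Z→Midtown.
South Co.'s best replies: Uptown→Z; Midtown→Y; Downtown→Y.
Only (Downtown, Y) has each player best-responding; Nash payoffs (13, 19).
South Co. earns 19 sequentially versus 19 at the Nash outcome: unchanged.

unchanged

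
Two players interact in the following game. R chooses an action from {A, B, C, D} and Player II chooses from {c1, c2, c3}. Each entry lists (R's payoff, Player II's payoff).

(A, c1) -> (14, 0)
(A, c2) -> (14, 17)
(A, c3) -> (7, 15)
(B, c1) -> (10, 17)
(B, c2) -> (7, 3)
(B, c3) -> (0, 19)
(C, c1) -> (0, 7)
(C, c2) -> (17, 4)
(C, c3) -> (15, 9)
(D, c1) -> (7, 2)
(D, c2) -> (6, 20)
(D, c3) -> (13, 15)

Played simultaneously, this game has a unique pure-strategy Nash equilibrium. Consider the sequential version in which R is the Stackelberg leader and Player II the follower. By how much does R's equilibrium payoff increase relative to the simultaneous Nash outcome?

Backward induction with R moving first.
- A: BR = c2, leader payoff 14.
- B: BR = c3, leader payoff 0.
- C: BR = c3, leader payoff 15.
- D: BR = c2, leader payoff 6.
Maximizing over 14, 0, 15, 6, R chooses C. Subgame-perfect outcome: (C, c3) with payoffs (15, 9).
For the simultaneous game, intersect best replies.
R's best replies: c1→A; c2→C; c3→C.
Player II's best replies: A→c2; B→c3; C→c3; D→c2.
The unique mutual best reply is (C, c3), giving (15, 9).
R's commitment gain: 15 − 15 = 0.

0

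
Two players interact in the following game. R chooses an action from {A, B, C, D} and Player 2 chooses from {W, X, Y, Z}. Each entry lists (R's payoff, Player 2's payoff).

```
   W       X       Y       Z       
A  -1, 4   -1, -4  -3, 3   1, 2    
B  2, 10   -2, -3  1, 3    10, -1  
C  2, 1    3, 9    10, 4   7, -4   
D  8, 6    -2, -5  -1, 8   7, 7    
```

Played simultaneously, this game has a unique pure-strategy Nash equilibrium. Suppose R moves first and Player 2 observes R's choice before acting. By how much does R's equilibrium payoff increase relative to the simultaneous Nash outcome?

Backward induction with R moving first.
- A → Player 2 plays W (best of 4, -4, 3, 2); R gets -1.
- B → Player 2 plays W (best of 10, -3, 3, -1); R gets 2.
- C → Player 2 plays X (best of 1, 9, 4, -4); R gets 3.
- D → Player 2 plays Y (best of 6, -5, 8, 7); R gets -1.
Among -1, 2, 3, -1, the best is 3 at C. Subgame-perfect outcome: (C, X) with payoffs (3, 9).
For the simultaneous game, intersect best replies.
R's best replies: W→D; X→C; Y→C; Z→B.
Player 2's best replies: A→W; B→W; C→X; D→Y.
The unique mutual best reply is (C, X), giving (3, 9).
R's commitment gain: 3 − 3 = 0.

0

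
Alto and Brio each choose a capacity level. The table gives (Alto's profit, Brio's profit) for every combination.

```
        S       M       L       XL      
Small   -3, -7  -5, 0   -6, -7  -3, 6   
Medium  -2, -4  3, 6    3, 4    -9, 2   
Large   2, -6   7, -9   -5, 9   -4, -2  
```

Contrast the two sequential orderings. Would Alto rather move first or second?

If Alto leads: Brio's best replies are Small→XL, Medium→M, Large→L; Alto's induced payoffs -3, 3, -5; outcome (Medium, M), payoffs (3, 6).
If Brio leads: Alto's best replies are S→Large, M→Large, L→Medium, XL→Small; Brio's induced payoffs -6, -9, 4, 6; outcome (Small, XL), payoffs (-3, 6).
Alto gets 3 moving first and -3 moving second, so Alto prefers to move first.

first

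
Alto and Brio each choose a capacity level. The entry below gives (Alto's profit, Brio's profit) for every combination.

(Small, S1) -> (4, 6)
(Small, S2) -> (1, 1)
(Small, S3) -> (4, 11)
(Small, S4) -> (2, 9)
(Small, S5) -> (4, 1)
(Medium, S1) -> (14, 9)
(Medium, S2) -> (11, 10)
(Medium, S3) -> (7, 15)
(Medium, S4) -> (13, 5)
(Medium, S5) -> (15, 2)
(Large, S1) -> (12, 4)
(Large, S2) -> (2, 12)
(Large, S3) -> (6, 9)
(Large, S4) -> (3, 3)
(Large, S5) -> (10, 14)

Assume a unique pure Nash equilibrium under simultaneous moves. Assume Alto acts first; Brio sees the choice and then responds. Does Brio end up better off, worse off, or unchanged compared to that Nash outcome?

worse off

Solve by backward induction (Alto leads).
- Small: Brio compares 6, 1, 11, 9, 1 and picks S3; Alto would get 4.
- Medium: Brio compares 9, 10, 15, 5, 2 and picks S3; Alto would get 7.
- Large: Brio compares 4, 12, 9, 3, 14 and picks S5; Alto would get 10.
Alto's induced payoffs are 4, 7, 10, so Alto commits to Large. Subgame-perfect outcome: (Large, S5) with payoffs (10, 14).
Under simultaneous play:
Alto's best replies: S1→Medium; S2→Medium; S3→Medium; S4→Medium; S5→Medium.
Brio's best replies: Small→S3; Medium→S3; Large→S5.
The unique mutual best reply is (Medium, S3), giving (7, 15).
Brio earns 14 sequentially versus 15 at the Nash outcome: worse off.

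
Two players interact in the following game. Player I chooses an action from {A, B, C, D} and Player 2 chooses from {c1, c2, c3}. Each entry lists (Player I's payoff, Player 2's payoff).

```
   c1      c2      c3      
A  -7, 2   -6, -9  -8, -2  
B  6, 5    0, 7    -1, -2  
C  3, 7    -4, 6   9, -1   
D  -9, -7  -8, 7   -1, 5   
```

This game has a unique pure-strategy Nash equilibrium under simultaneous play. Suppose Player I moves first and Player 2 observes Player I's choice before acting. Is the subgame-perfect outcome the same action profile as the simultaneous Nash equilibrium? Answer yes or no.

Work backward from Player 2's decision.
- A → Player 2 plays c1 (best of 2, -9, -2); Player I gets -7.
- B → Player 2 plays c2 (best of 5, 7, -2); Player I gets 0.
- C → Player 2 plays c1 (best of 7, 6, -1); Player I gets 3.
- D → Player 2 plays c2 (best of -7, 7, 5); Player I gets -8.
Among -7, 0, 3, -8, the best is 3 at C. Subgame-perfect outcome: (C, c1) with payoffs (3, 7).
Under simultaneous play:
Player I's best replies: c1→B; c2→B; c3→C.
Player 2's best replies: A→c1; B→c2; C→c1; D→c2.
The unique mutual best reply is (B, c2), giving (0, 7).
Sequential outcome (C, c1) differs from the Nash profile (B, c2).

no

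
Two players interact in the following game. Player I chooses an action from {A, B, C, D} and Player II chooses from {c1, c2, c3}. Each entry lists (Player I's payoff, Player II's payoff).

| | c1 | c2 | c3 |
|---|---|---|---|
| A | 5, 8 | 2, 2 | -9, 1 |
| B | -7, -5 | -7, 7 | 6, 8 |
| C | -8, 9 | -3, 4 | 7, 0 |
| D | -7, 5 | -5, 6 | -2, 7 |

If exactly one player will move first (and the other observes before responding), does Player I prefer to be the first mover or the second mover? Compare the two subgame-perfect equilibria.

first

If Player I leads: Player II's best replies are A→c1, B→c3, C→c1, D→c3; Player I's induced payoffs 5, 6, -8, -2; outcome (B, c3), payoffs (6, 8).
If Player II leads: Player I's best replies are c1→A, c2→A, c3→C; Player II's induced payoffs 8, 2, 0; outcome (A, c1), payoffs (5, 8).
Player I gets 6 moving first and 5 moving second, so Player I prefers to move first.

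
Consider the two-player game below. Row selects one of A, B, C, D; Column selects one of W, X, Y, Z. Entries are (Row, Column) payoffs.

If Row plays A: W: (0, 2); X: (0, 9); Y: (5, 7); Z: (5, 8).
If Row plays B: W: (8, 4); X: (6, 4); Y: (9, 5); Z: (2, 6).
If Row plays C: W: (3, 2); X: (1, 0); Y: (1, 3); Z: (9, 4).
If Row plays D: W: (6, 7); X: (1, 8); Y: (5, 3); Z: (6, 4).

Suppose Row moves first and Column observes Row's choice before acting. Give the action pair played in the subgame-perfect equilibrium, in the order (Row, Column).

(C, Z)

Column best-responds to each possible Row move:
- A: BR = X, leader payoff 0.
- B: BR = Z, leader payoff 2.
- C: BR = Z, leader payoff 9.
- D: BR = X, leader payoff 1.
Row's induced payoffs are 0, 2, 9, 1, so Row commits to C. Subgame-perfect outcome: (C, Z) with payoffs (9, 4).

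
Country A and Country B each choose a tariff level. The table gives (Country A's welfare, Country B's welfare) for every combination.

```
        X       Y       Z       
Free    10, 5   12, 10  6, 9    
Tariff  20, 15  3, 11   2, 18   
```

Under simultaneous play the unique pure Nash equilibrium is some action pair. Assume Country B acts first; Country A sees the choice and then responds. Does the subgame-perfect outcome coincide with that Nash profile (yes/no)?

Work backward from Country A's decision.
- X: Country A compares 10, 20 and picks Tariff; Country B would get 15.
- Y: Country A compares 12, 3 and picks Free; Country B would get 10.
- Z: Country A compares 6, 2 and picks Free; Country B would get 9.
Maximizing over 15, 10, 9, Country B chooses X. Subgame-perfect outcome: (Tariff, X) with payoffs (20, 15).
Now find the simultaneous Nash equilibrium.
Country A's best replies: X→Tariff; Y→Free; Z→Free.
Country B's best replies: Free→Y; Tariff→Z.
Only (Free, Y) has each player best-responding; Nash payoffs (12, 10).
Sequential outcome (Tariff, X) differs from the Nash profile (Free, Y).

no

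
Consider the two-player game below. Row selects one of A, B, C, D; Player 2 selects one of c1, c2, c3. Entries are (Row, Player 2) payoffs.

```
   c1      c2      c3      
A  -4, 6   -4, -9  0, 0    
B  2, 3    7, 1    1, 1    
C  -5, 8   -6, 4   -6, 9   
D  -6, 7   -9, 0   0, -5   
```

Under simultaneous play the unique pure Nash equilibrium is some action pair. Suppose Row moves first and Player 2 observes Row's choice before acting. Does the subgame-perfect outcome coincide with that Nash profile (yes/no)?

Work backward from Player 2's decision.
- A → Player 2 plays c1 (best of 6, -9, 0); Row gets -4.
- B → Player 2 plays c1 (best of 3, 1, 1); Row gets 2.
- C → Player 2 plays c3 (best of 8, 4, 9); Row gets -6.
- D → Player 2 plays c1 (best of 7, 0, -5); Row gets -6.
Among -4, 2, -6, -6, the best is 2 at B. Subgame-perfect outcome: (B, c1) with payoffs (2, 3).
For the simultaneous game, intersect best replies.
Row's best replies: c1→B; c2→B; c3→B.
Player 2's best replies: A→c1; B→c1; C→c3; D→c1.
The unique mutual best reply is (B, c1), giving (2, 3).
Sequential outcome (B, c1) coincides with the Nash profile (B, c1).

yes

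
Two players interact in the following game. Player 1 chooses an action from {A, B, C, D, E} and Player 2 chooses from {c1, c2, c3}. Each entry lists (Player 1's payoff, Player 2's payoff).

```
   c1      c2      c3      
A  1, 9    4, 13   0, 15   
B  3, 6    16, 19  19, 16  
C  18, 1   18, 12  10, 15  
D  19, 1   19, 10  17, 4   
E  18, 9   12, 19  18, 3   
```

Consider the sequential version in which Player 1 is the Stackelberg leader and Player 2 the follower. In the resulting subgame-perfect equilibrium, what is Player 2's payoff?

Backward induction with Player 1 moving first.
- A → Player 2 plays c3 (best of 9, 13, 15); Player 1 gets 0.
- B → Player 2 plays c2 (best of 6, 19, 16); Player 1 gets 16.
- C → Player 2 plays c3 (best of 1, 12, 15); Player 1 gets 10.
- D → Player 2 plays c2 (best of 1, 10, 4); Player 1 gets 19.
- E → Player 2 plays c2 (best of 9, 19, 3); Player 1 gets 12.
Maximizing over 0, 16, 10, 19, 12, Player 1 chooses D. Subgame-perfect outcome: (D, c2) with payoffs (19, 10).

10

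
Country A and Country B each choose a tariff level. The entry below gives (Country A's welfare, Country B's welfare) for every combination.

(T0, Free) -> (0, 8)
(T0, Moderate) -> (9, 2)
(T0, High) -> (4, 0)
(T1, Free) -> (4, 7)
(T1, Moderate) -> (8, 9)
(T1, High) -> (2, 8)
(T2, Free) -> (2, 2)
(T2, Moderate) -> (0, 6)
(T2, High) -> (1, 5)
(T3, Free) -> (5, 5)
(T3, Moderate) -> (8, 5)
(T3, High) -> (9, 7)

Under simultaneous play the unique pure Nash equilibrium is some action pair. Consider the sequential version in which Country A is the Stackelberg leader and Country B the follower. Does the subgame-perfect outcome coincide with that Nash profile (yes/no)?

Backward induction with Country A moving first.
- T0: Country B compares 8, 2, 0 and picks Free; Country A would get 0.
- T1: Country B compares 7, 9, 8 and picks Moderate; Country A would get 8.
- T2: Country B compares 2, 6, 5 and picks Moderate; Country A would get 0.
- T3: Country B compares 5, 5, 7 and picks High; Country A would get 9.
Maximizing over 0, 8, 0, 9, Country A chooses T3. Subgame-perfect outcome: (T3, High) with payoffs (9, 7).
Now find the simultaneous Nash equilibrium.
Country A's best replies: Free→T3; Moderate→T0; High→T3.
Country B's best replies: T0→Free; T1→Moderate; T2→Moderate; T3→High.
The unique mutual best reply is (T3, High), giving (9, 7).
Sequential outcome (T3, High) coincides with the Nash profile (T3, High).

yes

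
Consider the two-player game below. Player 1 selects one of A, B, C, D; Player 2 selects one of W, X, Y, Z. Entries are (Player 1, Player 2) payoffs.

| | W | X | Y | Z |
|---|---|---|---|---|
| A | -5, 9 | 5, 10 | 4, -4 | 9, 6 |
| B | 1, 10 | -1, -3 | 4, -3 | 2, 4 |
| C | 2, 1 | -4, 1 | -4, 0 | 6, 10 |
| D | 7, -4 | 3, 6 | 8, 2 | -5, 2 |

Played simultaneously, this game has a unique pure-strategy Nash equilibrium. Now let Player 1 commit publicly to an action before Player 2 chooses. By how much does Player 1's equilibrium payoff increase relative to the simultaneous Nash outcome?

Player 2 best-responds to each possible Player 1 move:
- A → Player 2 plays X (best of 9, 10, -4, 6); Player 1 gets 5.
- B → Player 2 plays W (best of 10, -3, -3, 4); Player 1 gets 1.
- C → Player 2 plays Z (best of 1, 1, 0, 10); Player 1 gets 6.
- D → Player 2 plays X (best of -4, 6, 2, 2); Player 1 gets 3.
Maximizing over 5, 1, 6, 3, Player 1 chooses C. Subgame-perfect outcome: (C, Z) with payoffs (6, 10).
Now find the simultaneous Nash equilibrium.
Player 1's best replies: W→D; X→A; Y→D; Z→A.
Player 2's best replies: A→X; B→W; C→Z; D→X.
Only (A, X) has each player best-responding; Nash payoffs (5, 10).
Player 1's commitment gain: 6 − 5 = 1.

1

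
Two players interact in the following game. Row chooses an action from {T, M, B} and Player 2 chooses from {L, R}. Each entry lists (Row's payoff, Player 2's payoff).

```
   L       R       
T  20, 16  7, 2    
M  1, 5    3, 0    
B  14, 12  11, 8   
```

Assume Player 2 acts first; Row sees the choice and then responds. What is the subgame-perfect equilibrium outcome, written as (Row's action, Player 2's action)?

(T, L)

Solve by backward induction (Player 2 leads).
- L: BR = T, leader payoff 16.
- R: BR = B, leader payoff 8.
Player 2's induced payoffs are 16, 8, so Player 2 commits to L. Subgame-perfect outcome: (T, L) with payoffs (20, 16).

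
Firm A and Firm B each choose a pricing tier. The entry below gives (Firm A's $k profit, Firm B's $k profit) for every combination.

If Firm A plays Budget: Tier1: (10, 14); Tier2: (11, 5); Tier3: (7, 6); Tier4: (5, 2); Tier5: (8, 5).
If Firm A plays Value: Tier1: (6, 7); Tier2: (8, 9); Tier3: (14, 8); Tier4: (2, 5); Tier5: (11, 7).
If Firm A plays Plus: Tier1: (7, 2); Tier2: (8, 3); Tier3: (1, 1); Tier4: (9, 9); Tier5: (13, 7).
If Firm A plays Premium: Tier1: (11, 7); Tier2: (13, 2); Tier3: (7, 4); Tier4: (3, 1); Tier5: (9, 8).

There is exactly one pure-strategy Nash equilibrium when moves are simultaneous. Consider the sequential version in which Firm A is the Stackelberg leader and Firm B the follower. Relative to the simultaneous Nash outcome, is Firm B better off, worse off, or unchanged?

Solve by backward induction (Firm A leads).
- Budget: BR = Tier1, leader payoff 10.
- Value: BR = Tier2, leader payoff 8.
- Plus: BR = Tier4, leader payoff 9.
- Premium: BR = Tier5, leader payoff 9.
Firm A's induced payoffs are 10, 8, 9, 9, so Firm A commits to Budget. Subgame-perfect outcome: (Budget, Tier1) with payoffs (10, 14).
Under simultaneous play:
Firm A's best replies: Tier1→Premium; Tier2→Premium; Tier3→Value; Tier4→Plus; Tier5→Plus.
Firm B's best replies: Budget→Tier1; Value→Tier2; Plus→Tier4; Premium→Tier5.
The unique mutual best reply is (Plus, Tier4), giving (9, 9).
Firm B earns 14 sequentially versus 9 at the Nash outcome: better off.

better off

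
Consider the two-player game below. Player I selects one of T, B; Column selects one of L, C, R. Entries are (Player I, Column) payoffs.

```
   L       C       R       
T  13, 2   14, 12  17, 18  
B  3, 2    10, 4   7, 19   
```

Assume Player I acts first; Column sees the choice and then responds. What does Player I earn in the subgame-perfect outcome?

Column best-responds to each possible Player I move:
- T: Column compares 2, 12, 18 and picks R; Player I would get 17.
- B: Column compares 2, 4, 19 and picks R; Player I would get 7.
Among 17, 7, the best is 17 at T. Subgame-perfect outcome: (T, R) with payoffs (17, 18).

17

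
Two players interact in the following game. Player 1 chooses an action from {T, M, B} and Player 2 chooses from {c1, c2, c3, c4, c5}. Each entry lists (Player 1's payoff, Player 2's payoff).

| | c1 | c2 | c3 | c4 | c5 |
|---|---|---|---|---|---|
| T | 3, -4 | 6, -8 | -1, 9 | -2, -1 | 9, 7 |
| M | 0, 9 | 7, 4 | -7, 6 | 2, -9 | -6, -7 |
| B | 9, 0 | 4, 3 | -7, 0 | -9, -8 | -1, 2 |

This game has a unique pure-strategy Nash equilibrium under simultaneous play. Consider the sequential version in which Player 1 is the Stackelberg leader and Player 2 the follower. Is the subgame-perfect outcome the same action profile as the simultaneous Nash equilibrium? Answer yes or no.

no

Solve by backward induction (Player 1 leads).
- T: BR = c3, leader payoff -1.
- M: BR = c1, leader payoff 0.
- B: BR = c2, leader payoff 4.
Player 1's induced payoffs are -1, 0, 4, so Player 1 commits to B. Subgame-perfect outcome: (B, c2) with payoffs (4, 3).
Now find the simultaneous Nash equilibrium.
Player 1's best replies: c1→B; c2→M; c3→T; c4→M; c5→T.
Player 2's best replies: T→c3; M→c1; B→c2.
The unique mutual best reply is (T, c3), giving (-1, 9).
Sequential outcome (B, c2) differs from the Nash profile (T, c3).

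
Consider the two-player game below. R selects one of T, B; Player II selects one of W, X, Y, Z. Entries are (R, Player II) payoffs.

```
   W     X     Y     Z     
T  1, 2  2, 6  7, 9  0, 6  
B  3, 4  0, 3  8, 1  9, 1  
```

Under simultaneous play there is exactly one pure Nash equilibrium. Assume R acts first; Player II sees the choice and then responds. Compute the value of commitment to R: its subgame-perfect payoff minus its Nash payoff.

4

Backward induction with R moving first.
- T: Player II compares 2, 6, 9, 6 and picks Y; R would get 7.
- B: Player II compares 4, 3, 1, 1 and picks W; R would get 3.
R's induced payoffs are 7, 3, so R commits to T. Subgame-perfect outcome: (T, Y) with payoffs (7, 9).
Under simultaneous play:
R's best replies: W→B; X→T; Y→B; Z→B.
Player II's best replies: T→Y; B→W.
Only (B, W) has each player best-responding; Nash payoffs (3, 4).
R's commitment gain: 7 − 3 = 4.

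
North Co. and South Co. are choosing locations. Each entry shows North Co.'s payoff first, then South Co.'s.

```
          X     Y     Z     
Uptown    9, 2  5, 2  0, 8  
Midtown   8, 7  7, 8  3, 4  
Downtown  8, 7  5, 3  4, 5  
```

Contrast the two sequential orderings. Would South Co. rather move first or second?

first

If North Co. leads: South Co.'s best replies are Uptown→Z, Midtown→Y, Downtown→X; North Co.'s induced payoffs 0, 7, 8; outcome (Downtown, X), payoffs (8, 7).
If South Co. leads: North Co.'s best replies are X→Uptown, Y→Midtown, Z→Downtown; South Co.'s induced payoffs 2, 8, 5; outcome (Midtown, Y), payoffs (7, 8).
South Co. gets 8 moving first and 7 moving second, so South Co. prefers to move first.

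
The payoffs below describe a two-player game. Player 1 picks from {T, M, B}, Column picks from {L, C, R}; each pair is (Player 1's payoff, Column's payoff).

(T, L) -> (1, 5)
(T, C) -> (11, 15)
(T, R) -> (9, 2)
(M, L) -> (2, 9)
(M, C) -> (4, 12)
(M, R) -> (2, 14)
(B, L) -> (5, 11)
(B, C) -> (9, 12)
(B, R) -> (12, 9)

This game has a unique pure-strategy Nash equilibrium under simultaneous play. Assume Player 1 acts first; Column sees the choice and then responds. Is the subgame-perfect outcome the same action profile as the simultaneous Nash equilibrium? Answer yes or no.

yes

Solve by backward induction (Player 1 leads).
- T: BR = C, leader payoff 11.
- M: BR = R, leader payoff 2.
- B: BR = C, leader payoff 9.
Among 11, 2, 9, the best is 11 at T. Subgame-perfect outcome: (T, C) with payoffs (11, 15).
Now find the simultaneous Nash equilibrium.
Player 1's best replies: L→B; C→T; R→B.
Column's best replies: T→C; M→R; B→C.
Only (T, C) has each player best-responding; Nash payoffs (11, 15).
Sequential outcome (T, C) coincides with the Nash profile (T, C).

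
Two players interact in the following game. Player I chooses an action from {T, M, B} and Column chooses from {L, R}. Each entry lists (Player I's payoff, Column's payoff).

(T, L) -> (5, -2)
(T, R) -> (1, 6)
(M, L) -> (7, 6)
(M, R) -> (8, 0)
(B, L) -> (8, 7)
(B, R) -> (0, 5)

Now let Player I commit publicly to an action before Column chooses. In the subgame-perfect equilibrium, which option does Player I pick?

B

Column best-responds to each possible Player I move:
- T → Column plays R (best of -2, 6); Player I gets 1.
- M → Column plays L (best of 6, 0); Player I gets 7.
- B → Column plays L (best of 7, 5); Player I gets 8.
Player I's induced payoffs are 1, 7, 8, so Player I commits to B. Subgame-perfect outcome: (B, L) with payoffs (8, 7).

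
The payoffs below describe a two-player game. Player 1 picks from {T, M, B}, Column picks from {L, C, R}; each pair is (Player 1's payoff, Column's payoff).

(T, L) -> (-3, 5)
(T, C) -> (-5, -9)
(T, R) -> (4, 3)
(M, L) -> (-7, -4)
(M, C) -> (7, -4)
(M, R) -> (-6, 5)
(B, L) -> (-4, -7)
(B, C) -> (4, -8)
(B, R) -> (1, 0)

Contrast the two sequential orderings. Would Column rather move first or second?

If Player 1 leads: Column's best replies are T→L, M→R, B→R; Player 1's induced payoffs -3, -6, 1; outcome (B, R), payoffs (1, 0).
If Column leads: Player 1's best replies are L→T, C→M, R→T; Column's induced payoffs 5, -4, 3; outcome (T, L), payoffs (-3, 5).
Column gets 5 moving first and 0 moving second, so Column prefers to move first.

first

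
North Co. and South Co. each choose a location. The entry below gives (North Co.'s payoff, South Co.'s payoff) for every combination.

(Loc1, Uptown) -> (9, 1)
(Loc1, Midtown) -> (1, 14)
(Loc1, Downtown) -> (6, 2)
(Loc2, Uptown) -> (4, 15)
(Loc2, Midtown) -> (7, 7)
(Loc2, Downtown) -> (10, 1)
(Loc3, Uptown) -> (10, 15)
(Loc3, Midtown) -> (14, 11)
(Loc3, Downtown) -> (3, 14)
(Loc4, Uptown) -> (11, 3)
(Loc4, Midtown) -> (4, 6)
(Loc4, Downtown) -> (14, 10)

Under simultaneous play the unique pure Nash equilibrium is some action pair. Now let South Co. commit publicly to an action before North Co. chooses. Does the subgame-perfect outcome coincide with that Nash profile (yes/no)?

no

North Co. best-responds to each possible South Co. move:
- Uptown: North Co. compares 9, 4, 10, 11 and picks Loc4; South Co. would get 3.
- Midtown: North Co. compares 1, 7, 14, 4 and picks Loc3; South Co. would get 11.
- Downtown: North Co. compares 6, 10, 3, 14 and picks Loc4; South Co. would get 10.
Among 3, 11, 10, the best is 11 at Midtown. Subgame-perfect outcome: (Loc3, Midtown) with payoffs (14, 11).
Now find the simultaneous Nash equilibrium.
North Co.'s best replies: Uptown→Loc4; Midtown→Loc3; Downtown→Loc4.
South Co.'s best replies: Loc1→Midtown; Loc2→Uptown; Loc3→Uptown; Loc4→Downtown.
The unique mutual best reply is (Loc4, Downtown), giving (14, 10).
Sequential outcome (Loc3, Midtown) differs from the Nash profile (Loc4, Downtown).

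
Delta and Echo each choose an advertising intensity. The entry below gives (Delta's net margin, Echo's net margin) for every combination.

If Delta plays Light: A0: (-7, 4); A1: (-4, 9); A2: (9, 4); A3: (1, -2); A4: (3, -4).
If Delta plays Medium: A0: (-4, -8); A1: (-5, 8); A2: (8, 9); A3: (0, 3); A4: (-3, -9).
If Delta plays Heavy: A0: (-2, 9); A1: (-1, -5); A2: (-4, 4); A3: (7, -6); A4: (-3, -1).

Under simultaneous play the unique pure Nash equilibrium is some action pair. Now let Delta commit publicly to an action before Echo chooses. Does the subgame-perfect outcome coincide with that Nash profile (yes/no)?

no

Work backward from Echo's decision.
- Light → Echo plays A1 (best of 4, 9, 4, -2, -4); Delta gets -4.
- Medium → Echo plays A2 (best of -8, 8, 9, 3, -9); Delta gets 8.
- Heavy → Echo plays A0 (best of 9, -5, 4, -6, -1); Delta gets -2.
Delta's induced payoffs are -4, 8, -2, so Delta commits to Medium. Subgame-perfect outcome: (Medium, A2) with payoffs (8, 9).
Under simultaneous play:
Delta's best replies: A0→Heavy; A1→Heavy; A2→Light; A3→Heavy; A4→Light.
Echo's best replies: Light→A1; Medium→A2; Heavy→A0.
Only (Heavy, A0) has each player best-responding; Nash payoffs (-2, 9).
Sequential outcome (Medium, A2) differs from the Nash profile (Heavy, A0).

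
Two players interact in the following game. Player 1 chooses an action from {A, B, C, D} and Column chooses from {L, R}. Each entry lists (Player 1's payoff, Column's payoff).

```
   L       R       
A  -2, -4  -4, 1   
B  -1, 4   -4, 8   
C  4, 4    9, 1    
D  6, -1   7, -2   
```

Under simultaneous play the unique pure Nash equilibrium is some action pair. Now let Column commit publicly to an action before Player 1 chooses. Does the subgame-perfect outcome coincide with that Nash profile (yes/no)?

no

Solve by backward induction (Column leads).
- L: BR = D, leader payoff -1.
- R: BR = C, leader payoff 1.
Among -1, 1, the best is 1 at R. Subgame-perfect outcome: (C, R) with payoffs (9, 1).
For the simultaneous game, intersect best replies.
Player 1's best replies: L→D; R→C.
Column's best replies: A→R; B→R; C→L; D→L.
Only (D, L) has each player best-responding; Nash payoffs (6, -1).
Sequential outcome (C, R) differs from the Nash profile (D, L).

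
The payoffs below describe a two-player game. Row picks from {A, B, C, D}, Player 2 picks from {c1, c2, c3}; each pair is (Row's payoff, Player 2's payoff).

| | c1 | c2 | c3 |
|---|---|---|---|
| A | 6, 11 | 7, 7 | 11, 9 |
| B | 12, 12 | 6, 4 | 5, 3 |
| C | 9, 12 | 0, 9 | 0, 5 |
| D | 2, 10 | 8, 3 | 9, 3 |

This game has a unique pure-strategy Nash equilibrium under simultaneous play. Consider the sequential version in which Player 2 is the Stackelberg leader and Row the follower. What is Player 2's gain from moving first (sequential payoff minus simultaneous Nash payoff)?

Backward induction with Player 2 moving first.
- c1: BR = B, leader payoff 12.
- c2: BR = D, leader payoff 3.
- c3: BR = A, leader payoff 9.
Among 12, 3, 9, the best is 12 at c1. Subgame-perfect outcome: (B, c1) with payoffs (12, 12).
Now find the simultaneous Nash equilibrium.
Row's best replies: c1→B; c2→D; c3→A.
Player 2's best replies: A→c1; B→c1; C→c1; D→c1.
The unique mutual best reply is (B, c1), giving (12, 12).
Player 2's commitment gain: 12 − 12 = 0.

0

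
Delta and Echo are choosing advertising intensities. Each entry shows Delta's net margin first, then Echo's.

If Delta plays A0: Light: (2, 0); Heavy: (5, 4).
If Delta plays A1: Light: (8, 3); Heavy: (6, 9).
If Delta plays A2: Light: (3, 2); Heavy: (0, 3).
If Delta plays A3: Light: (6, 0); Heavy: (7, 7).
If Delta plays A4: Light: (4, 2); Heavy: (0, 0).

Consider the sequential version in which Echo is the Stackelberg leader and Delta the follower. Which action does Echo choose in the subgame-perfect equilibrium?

Heavy

Solve by backward induction (Echo leads).
- Light: BR = A1, leader payoff 3.
- Heavy: BR = A3, leader payoff 7.
Echo's induced payoffs are 3, 7, so Echo commits to Heavy. Subgame-perfect outcome: (A3, Heavy) with payoffs (7, 7).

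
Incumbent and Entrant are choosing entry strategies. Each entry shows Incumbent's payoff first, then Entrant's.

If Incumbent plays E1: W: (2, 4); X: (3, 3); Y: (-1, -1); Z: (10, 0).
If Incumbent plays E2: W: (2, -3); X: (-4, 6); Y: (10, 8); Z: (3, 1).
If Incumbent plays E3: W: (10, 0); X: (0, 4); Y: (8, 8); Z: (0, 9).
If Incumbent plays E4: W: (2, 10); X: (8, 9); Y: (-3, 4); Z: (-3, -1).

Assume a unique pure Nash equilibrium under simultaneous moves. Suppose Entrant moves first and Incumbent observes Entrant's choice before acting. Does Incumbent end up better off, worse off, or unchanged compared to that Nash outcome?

Solve by backward induction (Entrant leads).
- W: Incumbent compares 2, 2, 10, 2 and picks E3; Entrant would get 0.
- X: Incumbent compares 3, -4, 0, 8 and picks E4; Entrant would get 9.
- Y: Incumbent compares -1, 10, 8, -3 and picks E2; Entrant would get 8.
- Z: Incumbent compares 10, 3, 0, -3 and picks E1; Entrant would get 0.
Entrant's induced payoffs are 0, 9, 8, 0, so Entrant commits to X. Subgame-perfect outcome: (E4, X) with payoffs (8, 9).
For the simultaneous game, intersect best replies.
Incumbent's best replies: W→E3; X→E4; Y→E2; Z→E1.
Entrant's best replies: E1→W; E2→Y; E3→Z; E4→W.
The unique mutual best reply is (E2, Y), giving (10, 8).
Incumbent earns 8 sequentially versus 10 at the Nash outcome: worse off.

worse off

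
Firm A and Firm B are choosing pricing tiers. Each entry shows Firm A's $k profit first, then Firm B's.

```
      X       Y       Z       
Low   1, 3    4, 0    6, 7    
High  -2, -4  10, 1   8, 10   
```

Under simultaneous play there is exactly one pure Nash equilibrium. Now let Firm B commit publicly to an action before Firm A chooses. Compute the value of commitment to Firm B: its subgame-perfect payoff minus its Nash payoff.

Work backward from Firm A's decision.
- X: Firm A compares 1, -2 and picks Low; Firm B would get 3.
- Y: Firm A compares 4, 10 and picks High; Firm B would get 1.
- Z: Firm A compares 6, 8 and picks High; Firm B would get 10.
Maximizing over 3, 1, 10, Firm B chooses Z. Subgame-perfect outcome: (High, Z) with payoffs (8, 10).
Under simultaneous play:
Firm A's best replies: X→Low; Y→High; Z→High.
Firm B's best replies: Low→Z; High→Z.
The unique mutual best reply is (High, Z), giving (8, 10).
Firm B's commitment gain: 10 − 10 = 0.

0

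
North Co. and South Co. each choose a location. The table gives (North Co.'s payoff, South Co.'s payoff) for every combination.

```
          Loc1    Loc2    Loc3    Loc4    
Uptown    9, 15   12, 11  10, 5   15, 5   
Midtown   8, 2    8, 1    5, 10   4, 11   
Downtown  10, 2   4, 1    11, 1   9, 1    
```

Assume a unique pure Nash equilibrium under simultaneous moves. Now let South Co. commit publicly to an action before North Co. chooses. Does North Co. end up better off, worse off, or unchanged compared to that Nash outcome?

Solve by backward induction (South Co. leads).
- Loc1: BR = Downtown, leader payoff 2.
- Loc2: BR = Uptown, leader payoff 11.
- Loc3: BR = Downtown, leader payoff 1.
- Loc4: BR = Uptown, leader payoff 5.
Maximizing over 2, 11, 1, 5, South Co. chooses Loc2. Subgame-perfect outcome: (Uptown, Loc2) with payoffs (12, 11).
For the simultaneous game, intersect best replies.
North Co.'s best replies: Loc1→Downtown; Loc2→Uptown; Loc3→Downtown; Loc4→Uptown.
South Co.'s best replies: Uptown→Loc1; Midtown→Loc4; Downtown→Loc1.
Only (Downtown, Loc1) has each player best-responding; Nash payoffs (10, 2).
North Co. earns 12 sequentially versus 10 at the Nash outcome: better off.

better off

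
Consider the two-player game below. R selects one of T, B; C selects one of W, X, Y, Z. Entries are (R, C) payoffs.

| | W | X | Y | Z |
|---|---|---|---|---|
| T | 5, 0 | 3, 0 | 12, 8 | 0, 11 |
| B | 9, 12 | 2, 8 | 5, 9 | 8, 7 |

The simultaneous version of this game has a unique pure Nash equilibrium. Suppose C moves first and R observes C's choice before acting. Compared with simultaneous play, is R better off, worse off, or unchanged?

unchanged

Backward induction with C moving first.
- W: BR = B, leader payoff 12.
- X: BR = T, leader payoff 0.
- Y: BR = T, leader payoff 8.
- Z: BR = B, leader payoff 7.
C's induced payoffs are 12, 0, 8, 7, so C commits to W. Subgame-perfect outcome: (B, W) with payoffs (9, 12).
For the simultaneous game, intersect best replies.
R's best replies: W→B; X→T; Y→T; Z→B.
C's best replies: T→Z; B→W.
The unique mutual best reply is (B, W), giving (9, 12).
R earns 9 sequentially versus 9 at the Nash outcome: unchanged.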